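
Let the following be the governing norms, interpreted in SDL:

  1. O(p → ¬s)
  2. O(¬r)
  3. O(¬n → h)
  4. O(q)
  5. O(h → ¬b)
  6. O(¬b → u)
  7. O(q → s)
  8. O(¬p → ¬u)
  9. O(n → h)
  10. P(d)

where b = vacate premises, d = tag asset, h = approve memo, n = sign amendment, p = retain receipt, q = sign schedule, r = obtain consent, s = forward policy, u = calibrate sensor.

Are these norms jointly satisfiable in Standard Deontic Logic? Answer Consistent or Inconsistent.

Premises 3 and 9 are O(¬n → h) and O(n → h); every ideal world satisfies ¬n or n, so in either case h holds — hence O(h).
From O(h) and premise 5, O(h → ¬b), we obtain O(¬b).
Premise 6 is O(¬b → u); since O(¬b), deontic closure gives O(u).
The contrapositive of premise 8 (O(¬p → ¬u)) is O(u → p), and O(u) is already established, so O(p).
Applying K to premise 1 (O(p → ¬s)) and O(p) yields O(¬s).
Premise 7, O(q → s), contraposes to O(¬s → ¬q); with O(¬s) we get O(¬q).
But premise 4 directly asserts O(q).
We now have both O(¬q) and O(q) — q is simultaneously obligatory and forbidden, violating the D-axiom.

Inconsistent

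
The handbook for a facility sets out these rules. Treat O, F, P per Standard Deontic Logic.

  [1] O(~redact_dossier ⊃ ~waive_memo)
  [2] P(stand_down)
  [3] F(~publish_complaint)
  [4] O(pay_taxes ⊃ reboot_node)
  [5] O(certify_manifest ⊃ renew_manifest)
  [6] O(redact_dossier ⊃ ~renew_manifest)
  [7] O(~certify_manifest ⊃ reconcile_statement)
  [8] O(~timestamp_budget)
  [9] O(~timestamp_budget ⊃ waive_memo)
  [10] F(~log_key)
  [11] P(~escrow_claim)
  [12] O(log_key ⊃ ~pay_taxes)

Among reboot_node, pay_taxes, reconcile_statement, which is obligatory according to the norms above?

Premise 8 gives O(~timestamp_budget).
From O(~timestamp_budget) and premise 9, O(~timestamp_budget ⊃ waive_memo), we obtain O(waive_memo).
The contrapositive of premise 1 (O(~redact_dossier ⊃ ~waive_memo)) is O(waive_memo ⊃ redact_dossier), and O(waive_memo) is already established, so O(redact_dossier).
Applying K to premise 6 (O(redact_dossier ⊃ ~renew_manifest)) and O(redact_dossier) yields O(~renew_manifest).
Premise 5, O(certify_manifest ⊃ renew_manifest), contraposes to O(~renew_manifest ⊃ ~certify_manifest); with O(~renew_manifest) we get O(~certify_manifest).
With premise 7, O(~certify_manifest ⊃ reconcile_statement), the K-axiom yields O(reconcile_statement).
So O(reconcile_statement) holds — reconcile_statement is obligatory. None of the other listed options is made obligatory by any chain of premises.

reconcile_statement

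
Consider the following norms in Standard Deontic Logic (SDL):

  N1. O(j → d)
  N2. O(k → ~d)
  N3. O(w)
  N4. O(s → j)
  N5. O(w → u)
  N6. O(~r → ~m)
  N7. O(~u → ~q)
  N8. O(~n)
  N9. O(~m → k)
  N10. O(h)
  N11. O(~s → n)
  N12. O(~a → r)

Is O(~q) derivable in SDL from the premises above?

No

Premise 7 is O(~u → ~q), but O(~u) is not derivable from the premises, so it does not yield O(~q).
No other premise forces O(~q). An ideal world satisfying every premise can still have ~q false, so O(~q) is not derivable.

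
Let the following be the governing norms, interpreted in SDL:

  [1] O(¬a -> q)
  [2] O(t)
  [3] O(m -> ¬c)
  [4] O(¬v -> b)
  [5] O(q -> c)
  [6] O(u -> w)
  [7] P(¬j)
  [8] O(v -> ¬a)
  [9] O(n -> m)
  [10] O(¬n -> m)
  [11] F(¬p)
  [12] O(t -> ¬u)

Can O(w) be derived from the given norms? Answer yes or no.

No

Premise 6 is O(u -> w), but O(u) is not derivable from the premises, so it does not yield O(w).
No other premise forces O(w). An ideal world satisfying every premise can still have w false, so O(w) is not derivable.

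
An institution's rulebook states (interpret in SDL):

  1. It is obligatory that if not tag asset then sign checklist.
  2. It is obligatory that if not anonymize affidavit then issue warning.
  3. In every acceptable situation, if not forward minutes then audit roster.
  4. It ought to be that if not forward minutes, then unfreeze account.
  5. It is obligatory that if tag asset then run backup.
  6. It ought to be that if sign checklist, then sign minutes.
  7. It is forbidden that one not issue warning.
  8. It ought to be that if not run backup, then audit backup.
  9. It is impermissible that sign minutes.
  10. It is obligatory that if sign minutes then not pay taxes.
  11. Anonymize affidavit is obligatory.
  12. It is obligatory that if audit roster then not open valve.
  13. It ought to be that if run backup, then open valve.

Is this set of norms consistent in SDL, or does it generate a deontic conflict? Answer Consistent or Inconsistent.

Consistent

Premise 2 is O(¬anonymize_affidavit → issue_warning); even if O(issue_warning) held, inferring O(¬anonymize_affidavit) would be affirming the consequent — invalid.
So O(¬anonymize_affidavit) is not derivable, and the apparent clash with O(anonymize_affidavit) does not arise.
A world satisfying every obligation exists (e.g. anonymize_affidavit=true, audit_backup=false, audit_roster=false, forward_minutes=true, issue_warning=true, open_valve=true, pay_taxes=false, run_backup=true, sign_checklist=false, sign_minutes=false, tag_asset=true, unfreeze_account=false); no atom is both obligatory and forbidden, so the set is consistent.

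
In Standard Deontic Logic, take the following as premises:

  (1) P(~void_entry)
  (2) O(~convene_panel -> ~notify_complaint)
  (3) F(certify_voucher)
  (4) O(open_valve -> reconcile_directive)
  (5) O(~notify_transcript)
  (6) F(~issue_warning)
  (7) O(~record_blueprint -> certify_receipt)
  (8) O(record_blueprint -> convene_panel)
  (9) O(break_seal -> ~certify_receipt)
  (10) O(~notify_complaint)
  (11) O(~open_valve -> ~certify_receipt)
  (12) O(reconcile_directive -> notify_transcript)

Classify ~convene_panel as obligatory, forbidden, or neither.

Forbidden

Premise 5 gives O(~notify_transcript).
Premise 12, O(reconcile_directive -> notify_transcript), contraposes to O(~notify_transcript -> ~reconcile_directive); with O(~notify_transcript) we get O(~reconcile_directive).
The contrapositive of premise 4 (O(open_valve -> reconcile_directive)) is O(~reconcile_directive -> ~open_valve), and O(~reconcile_directive) is already established, so O(~open_valve).
With premise 11, O(~open_valve -> ~certify_receipt), the K-axiom yields O(~certify_receipt).
Premise 7 is O(~record_blueprint -> certify_receipt); contrapositively O(~certify_receipt -> record_blueprint). Since O(~certify_receipt) holds, K gives O(record_blueprint).
Applying K to premise 8 (O(record_blueprint -> convene_panel)) and O(record_blueprint) yields O(convene_panel).
Premises 1, 2, 3, 6, 9, 10 do not contribute to this derivation.
Thus O(convene_panel), which is F(~convene_panel): ~convene_panel is forbidden.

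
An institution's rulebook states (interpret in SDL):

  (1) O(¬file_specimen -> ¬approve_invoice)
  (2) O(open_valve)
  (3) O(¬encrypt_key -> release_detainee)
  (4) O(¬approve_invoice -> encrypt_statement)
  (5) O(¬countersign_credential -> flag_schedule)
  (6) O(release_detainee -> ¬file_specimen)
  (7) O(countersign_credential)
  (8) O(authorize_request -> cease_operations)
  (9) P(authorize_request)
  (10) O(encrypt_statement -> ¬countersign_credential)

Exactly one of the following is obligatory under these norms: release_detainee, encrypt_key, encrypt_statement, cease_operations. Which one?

Premise 7 gives O(countersign_credential).
Premise 10, O(encrypt_statement -> ¬countersign_credential), contraposes to O(countersign_credential -> ¬encrypt_statement); with O(countersign_credential) we get O(¬encrypt_statement).
Premise 4 is O(¬approve_invoice -> encrypt_statement); contrapositively O(¬encrypt_statement -> approve_invoice). Since O(¬encrypt_statement) holds, K gives O(approve_invoice).
The contrapositive of premise 1 (O(¬file_specimen -> ¬approve_invoice)) is O(approve_invoice -> file_specimen), and O(approve_invoice) is already established, so O(file_specimen).
Premise 6, O(release_detainee -> ¬file_specimen), contraposes to O(file_specimen -> ¬release_detainee); with O(file_specimen) we get O(¬release_detainee).
Premise 3 is O(¬encrypt_key -> release_detainee); contrapositively O(¬release_detainee -> encrypt_key). Since O(¬release_detainee) holds, K gives O(encrypt_key).
So O(encrypt_key) holds — encrypt_key is obligatory. None of the other listed options is made obligatory by any chain of premises.

encrypt_key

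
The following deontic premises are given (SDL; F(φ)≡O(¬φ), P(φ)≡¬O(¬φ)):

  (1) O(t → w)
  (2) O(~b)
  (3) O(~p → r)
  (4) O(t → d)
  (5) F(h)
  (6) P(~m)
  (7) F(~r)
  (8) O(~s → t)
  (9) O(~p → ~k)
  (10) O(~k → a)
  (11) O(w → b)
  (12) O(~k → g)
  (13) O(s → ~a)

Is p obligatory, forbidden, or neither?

Obligatory

Premise 2 states O(~b) outright.
Premise 11, O(w → b), contraposes to O(~b → ~w); with O(~b) we get O(~w).
Premise 1 is O(t → w); contrapositively O(~w → ~t). Since O(~w) holds, K gives O(~t).
Premise 8, O(~s → t), contraposes to O(~t → s); with O(~t) we get O(s).
Premise 13 is O(s → ~a); since O(s), deontic closure gives O(~a).
Premise 10, O(~k → a), contraposes to O(~a → k); with O(~a) we get O(k).
The contrapositive of premise 9 (O(~p → ~k)) is O(k → p), and O(k) is already established, so O(p).
Premises 3, 4, 5, 6, 7, 12 do not contribute to this derivation.
Hence p is obligatory.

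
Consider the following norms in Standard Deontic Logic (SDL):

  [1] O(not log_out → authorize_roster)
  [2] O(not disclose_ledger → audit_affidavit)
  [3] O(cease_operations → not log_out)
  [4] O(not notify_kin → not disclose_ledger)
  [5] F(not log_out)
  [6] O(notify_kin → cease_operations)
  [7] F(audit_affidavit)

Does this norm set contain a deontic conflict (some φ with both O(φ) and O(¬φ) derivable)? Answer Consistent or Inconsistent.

Inconsistent

Premise 5 is F(not log_out), i.e. O(log_out).
The contrapositive of premise 3 (O(cease_operations → not log_out)) is O(log_out → not cease_operations), and O(log_out) is already established, so O(not cease_operations).
The contrapositive of premise 6 (O(notify_kin → cease_operations)) is O(not cease_operations → not notify_kin), and O(not cease_operations) is already established, so O(not notify_kin).
Applying K to premise 4 (O(not notify_kin → not disclose_ledger)) and O(not notify_kin) yields O(not disclose_ledger).
Applying K to premise 2 (O(not disclose_ledger → audit_affidavit)) and O(not disclose_ledger) yields O(audit_affidavit).
However, F(audit_affidavit) at premise 7 amounts to O(not audit_affidavit).
We now have both O(audit_affidavit) and O(not audit_affidavit) — audit_affidavit is simultaneously obligatory and forbidden, violating the D-axiom.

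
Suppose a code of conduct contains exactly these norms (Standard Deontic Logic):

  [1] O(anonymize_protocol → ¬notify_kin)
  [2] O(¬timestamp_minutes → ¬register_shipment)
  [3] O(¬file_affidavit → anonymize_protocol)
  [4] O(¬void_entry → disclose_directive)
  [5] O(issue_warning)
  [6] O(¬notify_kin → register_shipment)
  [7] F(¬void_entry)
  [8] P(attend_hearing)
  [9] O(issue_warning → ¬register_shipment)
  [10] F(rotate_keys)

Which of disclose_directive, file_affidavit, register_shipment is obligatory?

Premise 5 states O(issue_warning) outright.
With premise 9, O(issue_warning → ¬register_shipment), the K-axiom yields O(¬register_shipment).
Premise 6, O(¬notify_kin → register_shipment), contraposes to O(¬register_shipment → notify_kin); with O(¬register_shipment) we get O(notify_kin).
Premise 1 is O(anonymize_protocol → ¬notify_kin); contrapositively O(notify_kin → ¬anonymize_protocol). Since O(notify_kin) holds, K gives O(¬anonymize_protocol).
Premise 3 is O(¬file_affidavit → anonymize_protocol); contrapositively O(¬anonymize_protocol → file_affidavit). Since O(¬anonymize_protocol) holds, K gives O(file_affidavit).
So O(file_affidavit) holds — file_affidavit is obligatory. None of the other listed options is made obligatory by any chain of premises.

file_affidavit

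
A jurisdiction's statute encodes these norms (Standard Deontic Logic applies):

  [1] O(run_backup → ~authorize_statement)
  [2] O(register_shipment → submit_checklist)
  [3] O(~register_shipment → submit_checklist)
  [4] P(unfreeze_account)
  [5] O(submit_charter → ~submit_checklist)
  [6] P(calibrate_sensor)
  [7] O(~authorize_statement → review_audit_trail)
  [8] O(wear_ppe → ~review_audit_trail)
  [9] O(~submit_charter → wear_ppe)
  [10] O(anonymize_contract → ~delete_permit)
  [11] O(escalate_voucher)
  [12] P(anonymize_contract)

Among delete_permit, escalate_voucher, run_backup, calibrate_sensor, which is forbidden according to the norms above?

run_backup

By case analysis on ~register_shipment: premise 3 gives O(~register_shipment → submit_checklist) and premise 2 gives O(register_shipment → submit_checklist), so O(submit_checklist) either way.
Premise 5 is O(submit_charter → ~submit_checklist); contrapositively O(submit_checklist → ~submit_charter). Since O(submit_checklist) holds, K gives O(~submit_charter).
Applying K to premise 9 (O(~submit_charter → wear_ppe)) and O(~submit_charter) yields O(wear_ppe).
Premise 8 is O(wear_ppe → ~review_audit_trail); since O(wear_ppe), deontic closure gives O(~review_audit_trail).
Premise 7, O(~authorize_statement → review_audit_trail), contraposes to O(~review_audit_trail → authorize_statement); with O(~review_audit_trail) we get O(authorize_statement).
Premise 1 is O(run_backup → ~authorize_statement); contrapositively O(authorize_statement → ~run_backup). Since O(authorize_statement) holds, K gives O(~run_backup).
So O(~run_backup) holds, i.e. run_backup is forbidden. None of the other listed options is forbidden under the premises.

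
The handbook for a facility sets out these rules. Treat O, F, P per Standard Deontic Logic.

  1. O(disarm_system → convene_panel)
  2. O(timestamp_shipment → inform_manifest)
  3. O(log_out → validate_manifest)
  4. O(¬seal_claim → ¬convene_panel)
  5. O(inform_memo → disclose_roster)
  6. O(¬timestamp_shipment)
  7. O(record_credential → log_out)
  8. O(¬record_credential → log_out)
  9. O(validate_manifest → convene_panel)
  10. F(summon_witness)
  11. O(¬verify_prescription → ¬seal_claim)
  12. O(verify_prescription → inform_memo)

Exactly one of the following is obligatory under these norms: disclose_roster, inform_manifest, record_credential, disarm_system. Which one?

By case analysis on record_credential: premise 7 gives O(record_credential → log_out) and premise 8 gives O(¬record_credential → log_out), so O(log_out) either way.
Premise 3 is O(log_out → validate_manifest); since O(log_out), deontic closure gives O(validate_manifest).
Premise 9 is O(validate_manifest → convene_panel); since O(validate_manifest), deontic closure gives O(convene_panel).
The contrapositive of premise 4 (O(¬seal_claim → ¬convene_panel)) is O(convene_panel → seal_claim), and O(convene_panel) is already established, so O(seal_claim).
Premise 11 is O(¬verify_prescription → ¬seal_claim); contrapositively O(seal_claim → verify_prescription). Since O(seal_claim) holds, K gives O(verify_prescription).
Applying K to premise 12 (O(verify_prescription → inform_memo)) and O(verify_prescription) yields O(inform_memo).
Applying K to premise 5 (O(inform_memo → disclose_roster)) and O(inform_memo) yields O(disclose_roster).
So O(disclose_roster) holds — disclose_roster is obligatory. None of the other listed options is made obligatory by any chain of premises.

disclose_roster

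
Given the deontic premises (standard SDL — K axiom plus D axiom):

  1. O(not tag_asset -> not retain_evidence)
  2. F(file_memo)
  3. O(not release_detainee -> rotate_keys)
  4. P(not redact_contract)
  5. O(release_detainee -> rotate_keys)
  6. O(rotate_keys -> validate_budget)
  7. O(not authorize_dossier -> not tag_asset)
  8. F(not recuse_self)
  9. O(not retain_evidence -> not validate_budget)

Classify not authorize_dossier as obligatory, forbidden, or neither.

Forbidden

Premises 3 and 5 cover both cases: O(not release_detainee -> rotate_keys) and O(release_detainee -> rotate_keys). Since not release_detainee ∨ release_detainee is a tautology, O(rotate_keys) follows.
From O(rotate_keys) and premise 6, O(rotate_keys -> validate_budget), we obtain O(validate_budget).
Premise 9, O(not retain_evidence -> not validate_budget), contraposes to O(validate_budget -> retain_evidence); with O(validate_budget) we get O(retain_evidence).
The contrapositive of premise 1 (O(not tag_asset -> not retain_evidence)) is O(retain_evidence -> tag_asset), and O(retain_evidence) is already established, so O(tag_asset).
Premise 7, O(not authorize_dossier -> not tag_asset), contraposes to O(tag_asset -> authorize_dossier); with O(tag_asset) we get O(authorize_dossier).
Premises 2, 4, 8 do not contribute to this derivation.
Thus O(authorize_dossier), which is F(not authorize_dossier): not authorize_dossier is forbidden.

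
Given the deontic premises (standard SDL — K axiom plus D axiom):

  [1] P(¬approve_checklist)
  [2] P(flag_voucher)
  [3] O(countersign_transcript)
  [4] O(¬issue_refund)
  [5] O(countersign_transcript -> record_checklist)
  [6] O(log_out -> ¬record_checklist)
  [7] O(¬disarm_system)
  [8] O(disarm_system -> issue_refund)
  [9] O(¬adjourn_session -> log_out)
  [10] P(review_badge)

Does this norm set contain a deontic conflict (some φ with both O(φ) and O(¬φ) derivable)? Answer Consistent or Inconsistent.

Premise 8 is O(disarm_system -> issue_refund), but O(disarm_system) is not derivable from the premises, so it does not yield O(issue_refund).
So O(issue_refund) is not derivable, and the apparent clash with O(¬issue_refund) does not arise.
A world satisfying every obligation exists (e.g. adjourn_session=true, approve_checklist=false, countersign_transcript=true, disarm_system=false, flag_voucher=false, issue_refund=false, log_out=false, record_checklist=true, review_badge=false); no atom is both obligatory and forbidden, so the set is consistent.

Consistent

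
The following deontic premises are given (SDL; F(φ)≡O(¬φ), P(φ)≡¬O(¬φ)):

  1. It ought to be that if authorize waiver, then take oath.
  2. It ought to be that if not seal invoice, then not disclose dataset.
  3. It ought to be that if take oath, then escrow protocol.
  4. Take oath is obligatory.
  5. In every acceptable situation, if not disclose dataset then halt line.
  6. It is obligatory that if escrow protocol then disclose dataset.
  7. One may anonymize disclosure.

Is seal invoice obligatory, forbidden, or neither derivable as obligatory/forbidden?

Obligatory

Premise 4 states O(take_oath) outright.
From O(take_oath) and premise 3, O(take_oath → escrow_protocol), we obtain O(escrow_protocol).
Applying K to premise 6 (O(escrow_protocol → disclose_dataset)) and O(escrow_protocol) yields O(disclose_dataset).
The contrapositive of premise 2 (O(¬seal_invoice → ¬disclose_dataset)) is O(disclose_dataset → seal_invoice), and O(disclose_dataset) is already established, so O(seal_invoice).
Premises 1, 5, 7 do not contribute to this derivation.
Hence seal_invoice is obligatory.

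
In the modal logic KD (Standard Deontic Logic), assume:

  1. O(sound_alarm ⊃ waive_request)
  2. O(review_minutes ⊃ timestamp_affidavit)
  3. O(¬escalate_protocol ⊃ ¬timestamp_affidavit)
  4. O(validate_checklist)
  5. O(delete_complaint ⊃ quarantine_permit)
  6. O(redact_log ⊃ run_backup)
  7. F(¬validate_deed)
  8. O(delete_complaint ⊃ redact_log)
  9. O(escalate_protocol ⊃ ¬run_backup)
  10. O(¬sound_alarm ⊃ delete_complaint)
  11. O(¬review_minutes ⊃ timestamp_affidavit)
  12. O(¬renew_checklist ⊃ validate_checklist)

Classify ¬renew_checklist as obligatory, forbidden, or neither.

Premise 12 is O(¬renew_checklist ⊃ validate_checklist); even if O(validate_checklist) held, inferring O(¬renew_checklist) would be affirming the consequent — invalid.
No premise or chain of K-axiom applications forces O(¬renew_checklist), and none forces O(renew_checklist). So ¬renew_checklist is neither obligatory nor forbidden under these norms.

Neither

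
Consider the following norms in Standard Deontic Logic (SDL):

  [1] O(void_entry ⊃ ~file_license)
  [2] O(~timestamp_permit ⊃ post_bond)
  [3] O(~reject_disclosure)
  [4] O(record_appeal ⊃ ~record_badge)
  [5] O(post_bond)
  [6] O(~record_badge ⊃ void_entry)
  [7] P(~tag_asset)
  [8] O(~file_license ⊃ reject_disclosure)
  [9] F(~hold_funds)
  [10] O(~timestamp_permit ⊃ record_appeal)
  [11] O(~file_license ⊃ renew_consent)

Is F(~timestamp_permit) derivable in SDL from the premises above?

Yes

Premise 3 gives O(~reject_disclosure).
Premise 8, O(~file_license ⊃ reject_disclosure), contraposes to O(~reject_disclosure ⊃ file_license); with O(~reject_disclosure) we get O(file_license).
Premise 1 is O(void_entry ⊃ ~file_license); contrapositively O(file_license ⊃ ~void_entry). Since O(file_license) holds, K gives O(~void_entry).
Premise 6 is O(~record_badge ⊃ void_entry); contrapositively O(~void_entry ⊃ record_badge). Since O(~void_entry) holds, K gives O(record_badge).
Premise 4, O(record_appeal ⊃ ~record_badge), contraposes to O(record_badge ⊃ ~record_appeal); with O(record_badge) we get O(~record_appeal).
The contrapositive of premise 10 (O(~timestamp_permit ⊃ record_appeal)) is O(~record_appeal ⊃ timestamp_permit), and O(~record_appeal) is already established, so O(timestamp_permit).
Premises 2, 5, 7, 9, 11 do not contribute to this derivation.
So O(timestamp_permit) holds, i.e. F(~timestamp_permit). The claim follows.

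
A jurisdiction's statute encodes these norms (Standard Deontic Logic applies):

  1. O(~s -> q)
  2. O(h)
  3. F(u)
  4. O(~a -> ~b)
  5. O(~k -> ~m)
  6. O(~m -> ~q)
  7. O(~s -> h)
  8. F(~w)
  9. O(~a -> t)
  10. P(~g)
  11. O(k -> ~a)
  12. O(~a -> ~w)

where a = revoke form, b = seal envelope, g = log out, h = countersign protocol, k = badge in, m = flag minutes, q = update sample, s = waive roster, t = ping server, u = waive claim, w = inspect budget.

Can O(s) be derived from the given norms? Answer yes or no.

F(~w) at premise 8 means O(w).
Premise 12, O(~a -> ~w), contraposes to O(w -> a); with O(w) we get O(a).
Premise 11, O(k -> ~a), contraposes to O(a -> ~k); with O(a) we get O(~k).
Premise 5 is O(~k -> ~m); since O(~k), deontic closure gives O(~m).
Premise 6 is O(~m -> ~q); since O(~m), deontic closure gives O(~q).
Premise 1 is O(~s -> q); contrapositively O(~q -> s). Since O(~q) holds, K gives O(s).
Premises 2, 3, 4, 7, 9, 10 do not contribute to this derivation.
So O(s) follows.

Yes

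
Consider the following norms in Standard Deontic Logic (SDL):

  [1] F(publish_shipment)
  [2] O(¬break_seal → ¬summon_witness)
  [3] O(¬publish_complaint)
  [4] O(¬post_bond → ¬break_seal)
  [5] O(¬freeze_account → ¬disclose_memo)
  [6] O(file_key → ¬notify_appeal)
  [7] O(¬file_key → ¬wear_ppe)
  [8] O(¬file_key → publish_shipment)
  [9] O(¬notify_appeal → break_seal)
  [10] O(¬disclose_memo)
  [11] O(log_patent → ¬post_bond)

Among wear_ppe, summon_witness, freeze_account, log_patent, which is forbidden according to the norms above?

Premise 1, F(publish_shipment), is equivalent to O(¬publish_shipment).
Premise 8, O(¬file_key → publish_shipment), contraposes to O(¬publish_shipment → file_key); with O(¬publish_shipment) we get O(file_key).
Applying K to premise 6 (O(file_key → ¬notify_appeal)) and O(file_key) yields O(¬notify_appeal).
Premise 9 is O(¬notify_appeal → break_seal); since O(¬notify_appeal), deontic closure gives O(break_seal).
Premise 4, O(¬post_bond → ¬break_seal), contraposes to O(break_seal → post_bond); with O(break_seal) we get O(post_bond).
The contrapositive of premise 11 (O(log_patent → ¬post_bond)) is O(post_bond → ¬log_patent), and O(post_bond) is already established, so O(¬log_patent).
So O(¬log_patent) holds, i.e. log_patent is forbidden. None of the other listed options is forbidden under the premises.

log_patent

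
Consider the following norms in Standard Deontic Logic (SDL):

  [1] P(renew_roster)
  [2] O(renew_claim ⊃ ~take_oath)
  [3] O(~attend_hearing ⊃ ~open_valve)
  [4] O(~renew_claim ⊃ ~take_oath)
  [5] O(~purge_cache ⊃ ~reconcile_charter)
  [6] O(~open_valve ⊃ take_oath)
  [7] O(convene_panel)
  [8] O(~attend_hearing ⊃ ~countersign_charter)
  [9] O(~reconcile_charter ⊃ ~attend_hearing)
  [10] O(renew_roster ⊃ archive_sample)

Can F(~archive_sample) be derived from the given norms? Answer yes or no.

Premise 10 is O(renew_roster ⊃ archive_sample), but O(renew_roster) is not derivable from the premises (the permission P(renew_roster) asserts only ~O(~renew_roster), not O(renew_roster)), so it does not yield O(archive_sample).
No other premise forces O(archive_sample). An ideal world satisfying every premise can still have ~archive_sample true, so F(~archive_sample) is not derivable.

No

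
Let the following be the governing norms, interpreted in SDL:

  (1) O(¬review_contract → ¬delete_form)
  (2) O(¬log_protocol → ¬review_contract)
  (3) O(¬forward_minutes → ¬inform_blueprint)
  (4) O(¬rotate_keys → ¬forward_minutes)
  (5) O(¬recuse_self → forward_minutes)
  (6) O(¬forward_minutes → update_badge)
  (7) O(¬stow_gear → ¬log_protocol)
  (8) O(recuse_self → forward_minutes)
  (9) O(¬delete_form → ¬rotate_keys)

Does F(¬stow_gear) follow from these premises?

Yes

By case analysis on ¬recuse_self: premise 5 gives O(¬recuse_self → forward_minutes) and premise 8 gives O(recuse_self → forward_minutes), so O(forward_minutes) either way.
Premise 4 is O(¬rotate_keys → ¬forward_minutes); contrapositively O(forward_minutes → rotate_keys). Since O(forward_minutes) holds, K gives O(rotate_keys).
The contrapositive of premise 9 (O(¬delete_form → ¬rotate_keys)) is O(rotate_keys → delete_form), and O(rotate_keys) is already established, so O(delete_form).
Premise 1 is O(¬review_contract → ¬delete_form); contrapositively O(delete_form → review_contract). Since O(delete_form) holds, K gives O(review_contract).
The contrapositive of premise 2 (O(¬log_protocol → ¬review_contract)) is O(review_contract → log_protocol), and O(review_contract) is already established, so O(log_protocol).
Premise 7 is O(¬stow_gear → ¬log_protocol); contrapositively O(log_protocol → stow_gear). Since O(log_protocol) holds, K gives O(stow_gear).
Premises 3, 6 do not contribute to this derivation.
So O(stow_gear) holds, i.e. F(¬stow_gear). The claim follows.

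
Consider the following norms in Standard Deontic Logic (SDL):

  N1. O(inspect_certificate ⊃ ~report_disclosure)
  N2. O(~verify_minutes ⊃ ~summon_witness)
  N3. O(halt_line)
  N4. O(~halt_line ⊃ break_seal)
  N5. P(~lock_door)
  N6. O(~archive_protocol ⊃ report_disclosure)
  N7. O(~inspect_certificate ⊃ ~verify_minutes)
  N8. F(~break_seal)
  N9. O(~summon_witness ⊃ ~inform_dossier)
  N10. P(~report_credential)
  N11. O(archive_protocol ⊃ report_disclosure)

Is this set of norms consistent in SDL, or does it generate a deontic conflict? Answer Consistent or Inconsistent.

Consistent

Premise 4 is O(~halt_line ⊃ break_seal); even if O(break_seal) held, inferring O(~halt_line) would be affirming the consequent — invalid.
So O(~halt_line) is not derivable, and the apparent clash with O(halt_line) does not arise.
A world satisfying every obligation exists (e.g. archive_protocol=false, break_seal=true, halt_line=true, inform_dossier=false, inspect_certificate=false, lock_door=false, report_credential=false, report_disclosure=true, summon_witness=false, verify_minutes=false); no atom is both obligatory and forbidden, so the set is consistent.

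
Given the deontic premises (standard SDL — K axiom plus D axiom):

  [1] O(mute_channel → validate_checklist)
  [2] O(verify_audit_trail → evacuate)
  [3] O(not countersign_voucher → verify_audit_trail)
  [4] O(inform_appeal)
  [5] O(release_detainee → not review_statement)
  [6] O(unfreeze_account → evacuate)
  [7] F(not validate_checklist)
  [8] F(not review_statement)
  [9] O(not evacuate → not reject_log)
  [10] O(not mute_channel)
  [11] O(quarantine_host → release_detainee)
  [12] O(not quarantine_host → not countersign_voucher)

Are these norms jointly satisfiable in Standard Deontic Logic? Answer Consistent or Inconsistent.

Premise 1 is O(mute_channel → validate_checklist); even if O(validate_checklist) held, inferring O(mute_channel) would be affirming the consequent — invalid.
So O(mute_channel) is not derivable, and the apparent clash with O(not mute_channel) does not arise.
A world satisfying every obligation exists (e.g. countersign_voucher=false, evacuate=true, inform_appeal=true, mute_channel=false, quarantine_host=false, reject_log=false, release_detainee=false, review_statement=true, unfreeze_account=false, validate_checklist=true, verify_audit_trail=true); no atom is both obligatory and forbidden, so the set is consistent.

Consistent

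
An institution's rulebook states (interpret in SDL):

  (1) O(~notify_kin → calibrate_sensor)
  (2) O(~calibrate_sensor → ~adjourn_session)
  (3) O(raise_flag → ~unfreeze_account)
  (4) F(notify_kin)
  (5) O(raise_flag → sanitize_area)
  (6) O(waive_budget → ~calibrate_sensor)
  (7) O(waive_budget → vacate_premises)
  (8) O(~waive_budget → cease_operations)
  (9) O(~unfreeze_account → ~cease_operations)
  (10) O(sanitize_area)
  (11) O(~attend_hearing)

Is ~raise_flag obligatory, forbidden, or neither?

Premise 4, F(notify_kin), is equivalent to O(~notify_kin).
With premise 1, O(~notify_kin → calibrate_sensor), the K-axiom yields O(calibrate_sensor).
The contrapositive of premise 6 (O(waive_budget → ~calibrate_sensor)) is O(calibrate_sensor → ~waive_budget), and O(calibrate_sensor) is already established, so O(~waive_budget).
From O(~waive_budget) and premise 8, O(~waive_budget → cease_operations), we obtain O(cease_operations).
Premise 9 is O(~unfreeze_account → ~cease_operations); contrapositively O(cease_operations → unfreeze_account). Since O(cease_operations) holds, K gives O(unfreeze_account).
Premise 3 is O(raise_flag → ~unfreeze_account); contrapositively O(unfreeze_account → ~raise_flag). Since O(unfreeze_account) holds, K gives O(~raise_flag).
Premises 2, 5, 7, 10, 11 do not contribute to this derivation.
Hence ~raise_flag is obligatory.

Obligatory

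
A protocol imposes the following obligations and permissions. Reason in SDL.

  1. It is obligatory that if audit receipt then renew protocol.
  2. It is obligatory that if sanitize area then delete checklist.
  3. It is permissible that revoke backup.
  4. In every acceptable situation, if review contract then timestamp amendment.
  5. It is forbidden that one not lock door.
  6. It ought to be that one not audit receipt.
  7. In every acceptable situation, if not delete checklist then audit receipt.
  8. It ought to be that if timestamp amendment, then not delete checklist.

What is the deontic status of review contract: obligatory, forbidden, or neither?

Forbidden

Premise 6 gives O(¬audit_receipt).
The contrapositive of premise 7 (O(¬delete_checklist → audit_receipt)) is O(¬audit_receipt → delete_checklist), and O(¬audit_receipt) is already established, so O(delete_checklist).
Premise 8 is O(timestamp_amendment → ¬delete_checklist); contrapositively O(delete_checklist → ¬timestamp_amendment). Since O(delete_checklist) holds, K gives O(¬timestamp_amendment).
Premise 4 is O(review_contract → timestamp_amendment); contrapositively O(¬timestamp_amendment → ¬review_contract). Since O(¬timestamp_amendment) holds, K gives O(¬review_contract).
Premises 1, 2, 3, 5 do not contribute to this derivation.
Thus O(¬review_contract), which is F(review_contract): review_contract is forbidden.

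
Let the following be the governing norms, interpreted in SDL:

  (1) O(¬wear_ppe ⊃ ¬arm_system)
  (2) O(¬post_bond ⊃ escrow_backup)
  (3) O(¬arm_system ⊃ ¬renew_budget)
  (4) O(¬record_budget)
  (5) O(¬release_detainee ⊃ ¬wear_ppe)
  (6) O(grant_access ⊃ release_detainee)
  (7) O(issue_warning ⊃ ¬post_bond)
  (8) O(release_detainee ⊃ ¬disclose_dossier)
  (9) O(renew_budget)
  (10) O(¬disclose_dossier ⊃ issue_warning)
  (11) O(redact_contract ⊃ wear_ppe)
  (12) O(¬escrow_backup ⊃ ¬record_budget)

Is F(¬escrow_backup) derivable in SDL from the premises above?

Yes

Premise 9 gives O(renew_budget).
The contrapositive of premise 3 (O(¬arm_system ⊃ ¬renew_budget)) is O(renew_budget ⊃ arm_system), and O(renew_budget) is already established, so O(arm_system).
The contrapositive of premise 1 (O(¬wear_ppe ⊃ ¬arm_system)) is O(arm_system ⊃ wear_ppe), and O(arm_system) is already established, so O(wear_ppe).
Premise 5, O(¬release_detainee ⊃ ¬wear_ppe), contraposes to O(wear_ppe ⊃ release_detainee); with O(wear_ppe) we get O(release_detainee).
From O(release_detainee) and premise 8, O(release_detainee ⊃ ¬disclose_dossier), we obtain O(¬disclose_dossier).
From O(¬disclose_dossier) and premise 10, O(¬disclose_dossier ⊃ issue_warning), we obtain O(issue_warning).
Applying K to premise 7 (O(issue_warning ⊃ ¬post_bond)) and O(issue_warning) yields O(¬post_bond).
Applying K to premise 2 (O(¬post_bond ⊃ escrow_backup)) and O(¬post_bond) yields O(escrow_backup).
Premises 4, 6, 11, 12 do not contribute to this derivation.
So O(escrow_backup) holds, i.e. F(¬escrow_backup). The claim follows.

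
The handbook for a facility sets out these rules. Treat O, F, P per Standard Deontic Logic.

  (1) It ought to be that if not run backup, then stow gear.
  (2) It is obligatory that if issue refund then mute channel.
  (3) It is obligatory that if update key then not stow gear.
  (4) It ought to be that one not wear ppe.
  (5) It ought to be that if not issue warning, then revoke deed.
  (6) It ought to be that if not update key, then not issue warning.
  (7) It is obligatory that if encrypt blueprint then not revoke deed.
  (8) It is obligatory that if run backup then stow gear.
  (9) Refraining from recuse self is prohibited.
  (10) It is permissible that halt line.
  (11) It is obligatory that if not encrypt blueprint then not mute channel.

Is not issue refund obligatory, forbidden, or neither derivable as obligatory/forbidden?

Obligatory

By case analysis on ¬run_backup: premise 1 gives O(¬run_backup → stow_gear) and premise 8 gives O(run_backup → stow_gear), so O(stow_gear) either way.
The contrapositive of premise 3 (O(update_key → ¬stow_gear)) is O(stow_gear → ¬update_key), and O(stow_gear) is already established, so O(¬update_key).
Premise 6 is O(¬update_key → ¬issue_warning); since O(¬update_key), deontic closure gives O(¬issue_warning).
Premise 5 is O(¬issue_warning → revoke_deed); since O(¬issue_warning), deontic closure gives O(revoke_deed).
The contrapositive of premise 7 (O(encrypt_blueprint → ¬revoke_deed)) is O(revoke_deed → ¬encrypt_blueprint), and O(revoke_deed) is already established, so O(¬encrypt_blueprint).
With premise 11, O(¬encrypt_blueprint → ¬mute_channel), the K-axiom yields O(¬mute_channel).
Premise 2 is O(issue_refund → mute_channel); contrapositively O(¬mute_channel → ¬issue_refund). Since O(¬mute_channel) holds, K gives O(¬issue_refund).
Premises 4, 9, 10 do not contribute to this derivation.
Hence ¬issue_refund is obligatory.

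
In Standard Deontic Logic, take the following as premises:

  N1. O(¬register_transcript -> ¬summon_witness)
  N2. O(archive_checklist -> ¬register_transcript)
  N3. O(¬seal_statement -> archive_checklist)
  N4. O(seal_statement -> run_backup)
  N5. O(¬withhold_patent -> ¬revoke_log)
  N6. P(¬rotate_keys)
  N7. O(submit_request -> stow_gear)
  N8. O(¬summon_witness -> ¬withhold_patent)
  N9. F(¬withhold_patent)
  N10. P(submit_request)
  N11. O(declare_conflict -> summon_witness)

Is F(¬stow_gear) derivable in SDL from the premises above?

Premise 7 is O(submit_request -> stow_gear), but O(submit_request) is not derivable from the premises (the permission P(submit_request) asserts only ¬O(¬submit_request), not O(submit_request)), so it does not yield O(stow_gear).
No other premise forces O(stow_gear). An ideal world satisfying every premise can still have ¬stow_gear true, so F(¬stow_gear) is not derivable.

No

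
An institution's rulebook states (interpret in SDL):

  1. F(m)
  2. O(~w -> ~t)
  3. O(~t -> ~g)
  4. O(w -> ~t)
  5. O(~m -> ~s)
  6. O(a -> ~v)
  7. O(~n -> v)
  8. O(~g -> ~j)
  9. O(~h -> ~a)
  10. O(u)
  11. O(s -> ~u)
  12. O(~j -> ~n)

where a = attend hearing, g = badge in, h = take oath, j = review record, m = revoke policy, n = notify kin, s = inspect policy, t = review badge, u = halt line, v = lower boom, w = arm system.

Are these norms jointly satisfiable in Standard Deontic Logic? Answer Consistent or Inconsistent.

Consistent

Premise 11 is O(s -> ~u), but O(s) is not derivable from the premises, so it does not yield O(~u).
So O(~u) is not derivable, and the apparent clash with O(u) does not arise.
A world satisfying every obligation exists (e.g. a=false, g=false, h=false, j=false, m=false, n=false, s=false, t=false, u=true, v=true, w=false); no atom is both obligatory and forbidden, so the set is consistent.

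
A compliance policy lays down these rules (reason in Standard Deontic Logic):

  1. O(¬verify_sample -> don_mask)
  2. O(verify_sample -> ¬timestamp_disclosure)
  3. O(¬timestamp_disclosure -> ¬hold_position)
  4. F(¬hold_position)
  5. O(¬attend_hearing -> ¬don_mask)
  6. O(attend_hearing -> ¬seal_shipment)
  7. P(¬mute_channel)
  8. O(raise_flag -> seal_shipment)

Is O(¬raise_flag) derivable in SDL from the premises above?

Yes

F(¬hold_position) at premise 4 means O(hold_position).
The contrapositive of premise 3 (O(¬timestamp_disclosure -> ¬hold_position)) is O(hold_position -> timestamp_disclosure), and O(hold_position) is already established, so O(timestamp_disclosure).
The contrapositive of premise 2 (O(verify_sample -> ¬timestamp_disclosure)) is O(timestamp_disclosure -> ¬verify_sample), and O(timestamp_disclosure) is already established, so O(¬verify_sample).
Applying K to premise 1 (O(¬verify_sample -> don_mask)) and O(¬verify_sample) yields O(don_mask).
Premise 5 is O(¬attend_hearing -> ¬don_mask); contrapositively O(don_mask -> attend_hearing). Since O(don_mask) holds, K gives O(attend_hearing).
From O(attend_hearing) and premise 6, O(attend_hearing -> ¬seal_shipment), we obtain O(¬seal_shipment).
Premise 8, O(raise_flag -> seal_shipment), contraposes to O(¬seal_shipment -> ¬raise_flag); with O(¬seal_shipment) we get O(¬raise_flag).
Premise 7 does not contribute to this derivation.
So O(¬raise_flag) follows.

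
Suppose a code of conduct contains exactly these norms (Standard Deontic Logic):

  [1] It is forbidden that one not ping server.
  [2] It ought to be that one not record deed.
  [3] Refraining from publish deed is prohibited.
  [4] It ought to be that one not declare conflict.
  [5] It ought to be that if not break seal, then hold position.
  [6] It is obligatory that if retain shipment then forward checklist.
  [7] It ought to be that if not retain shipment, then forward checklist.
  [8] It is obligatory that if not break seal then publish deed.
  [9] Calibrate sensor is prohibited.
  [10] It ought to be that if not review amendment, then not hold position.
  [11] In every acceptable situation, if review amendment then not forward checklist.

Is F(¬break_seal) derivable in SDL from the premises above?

Yes

Premises 7 and 6 cover both cases: O(¬retain_shipment → forward_checklist) and O(retain_shipment → forward_checklist). Since ¬retain_shipment ∨ retain_shipment is a tautology, O(forward_checklist) follows.
Premise 11, O(review_amendment → ¬forward_checklist), contraposes to O(forward_checklist → ¬review_amendment); with O(forward_checklist) we get O(¬review_amendment).
From O(¬review_amendment) and premise 10, O(¬review_amendment → ¬hold_position), we obtain O(¬hold_position).
Premise 5 is O(¬break_seal → hold_position); contrapositively O(¬hold_position → break_seal). Since O(¬hold_position) holds, K gives O(break_seal).
Premises 1, 2, 3, 4, 8, 9 do not contribute to this derivation.
So O(break_seal) holds, i.e. F(¬break_seal). The claim follows.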